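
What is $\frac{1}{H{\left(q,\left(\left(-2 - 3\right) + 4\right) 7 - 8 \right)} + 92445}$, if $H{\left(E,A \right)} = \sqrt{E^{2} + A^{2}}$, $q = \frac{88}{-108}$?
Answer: $\frac{67392405}{6230090715716} - \frac{27 \sqrt{164509}}{6230090715716} \approx 1.0815 \cdot 10^{-5}$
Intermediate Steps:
$q = - \frac{22}{27}$ ($q = 88 \left(- \frac{1}{108}\right) = - \frac{22}{27} \approx -0.81481$)
$H{\left(E,A \right)} = \sqrt{A^{2} + E^{2}}$
$\frac{1}{H{\left(q,\left(\left(-2 - 3\right) + 4\right) 7 - 8 \right)} + 92445} = \frac{1}{\sqrt{\left(\left(\left(-2 - 3\right) + 4\right) 7 - 8\right)^{2} + \left(- \frac{22}{27}\right)^{2}} + 92445} = \frac{1}{\sqrt{\left(\left(-5 + 4\right) 7 - 8\right)^{2} + \frac{484}{729}} + 92445} = \frac{1}{\sqrt{\left(\left(-1\right) 7 - 8\right)^{2} + \frac{484}{729}} + 92445} = \frac{1}{\sqrt{\left(-7 - 8\right)^{2} + \frac{484}{729}} + 92445} = \frac{1}{\sqrt{\left(-15\right)^{2} + \frac{484}{729}} + 92445} = \frac{1}{\sqrt{225 + \frac{484}{729}} + 92445} = \frac{1}{\sqrt{\frac{164509}{729}} + 92445} = \frac{1}{\frac{\sqrt{164509}}{27} + 92445} = \frac{1}{92445 + \frac{\sqrt{164509}}{27}}$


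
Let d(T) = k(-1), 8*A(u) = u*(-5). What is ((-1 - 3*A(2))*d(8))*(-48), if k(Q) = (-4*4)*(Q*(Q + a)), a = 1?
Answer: 0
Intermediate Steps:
A(u) = -5*u/8 (A(u) = (u*(-5))/8 = (-5*u)/8 = -5*u/8)
k(Q) = -16*Q*(1 + Q) (k(Q) = (-4*4)*(Q*(Q + 1)) = -16*Q*(1 + Q))
d(T) = 0 (d(T) = -16*(-1)*(1 - 1) = -16*(-1)*0 = 0)
((-1 - 3*A(2))*d(8))*(-48) = ((-1 - (-15)*2/8)*0)*(-48) = ((-1 - 3*(-5/4))*0)*(-48) = ((-1 + 15/4)*0)*(-48) = ((11/4)*0)*(-48) = 0*(-48) = 0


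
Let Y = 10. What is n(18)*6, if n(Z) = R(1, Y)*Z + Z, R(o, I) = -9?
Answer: -864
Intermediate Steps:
n(Z) = -8*Z (n(Z) = -9*Z + Z = -8*Z)
n(18)*6 = -8*18*6 = -144*6 = -864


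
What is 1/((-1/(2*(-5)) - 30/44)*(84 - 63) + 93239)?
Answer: 55/5127473 ≈ 1.0727e-5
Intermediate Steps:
1/((-1/(2*(-5)) - 30/44)*(84 - 63) + 93239) = 1/((-1/(-10) - 30*1/44)*21 + 93239) = 1/((-1*(-⅒) - 15/22)*21 + 93239) = 1/((⅒ - 15/22)*21 + 93239) = 1/(-32/55*21 + 93239) = 1/(-672/55 + 93239) = 1/(5127473/55) = 55/5127473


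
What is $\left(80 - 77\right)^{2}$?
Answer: $9$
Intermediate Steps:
$\left(80 - 77\right)^{2} = 3^{2} = 9$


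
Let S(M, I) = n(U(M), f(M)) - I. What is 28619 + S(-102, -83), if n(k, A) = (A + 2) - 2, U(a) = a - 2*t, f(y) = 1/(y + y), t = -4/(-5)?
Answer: 5855207/204 ≈ 28702.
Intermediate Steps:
t = 4/5 (t = -4*(-1/5) = 4/5 ≈ 0.80000)
f(y) = 1/(2*y)
U(a) = -8/5 + a (U(a) = a - 2*4/5 = a - 8/5 = -8/5 + a)
n(k, A) = A (n(k, A) = (2 + A) - 2 = A)
S(M, I) = 1/(2*M) - I
28619 + S(-102, -83) = 28619 + ((1/2)/(-102) - 1*(-83)) = 28619 + ((1/2)*(-1/102) + 83) = 28619 + (-1/204 + 83) = 28619 + 16931/204 = 5855207/204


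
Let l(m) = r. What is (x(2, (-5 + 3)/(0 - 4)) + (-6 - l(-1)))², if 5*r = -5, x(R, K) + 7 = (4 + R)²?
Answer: 576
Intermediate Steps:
x(R, K) = -7 + (4 + R)²
r = -1 (r = (⅕)*(-5) = -1)
l(m) = -1
(x(2, (-5 + 3)/(0 - 4)) + (-6 - l(-1)))² = ((-7 + (4 + 2)²) + (-6 - 1*(-1)))² = ((-7 + 6²) + (-6 + 1))² = ((-7 + 36) - 5)² = (29 - 5)² = 24² = 576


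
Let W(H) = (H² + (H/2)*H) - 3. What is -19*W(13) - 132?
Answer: -9783/2 ≈ -4891.5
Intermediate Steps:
W(H) = -3 + 3*H²/2 (W(H) = (H² + (H*(½))*H) - 3 = (H² + (H/2)*H) - 3 = (H² + H²/2) - 3 = 3*H²/2 - 3 = -3 + 3*H²/2)
-19*W(13) - 132 = -19*(-3 + (3/2)*13²) - 132 = -19*(-3 + (3/2)*169) - 132 = -19*(-3 + 507/2) - 132 = -19*501/2 - 132 = -9519/2 - 132 = -9783/2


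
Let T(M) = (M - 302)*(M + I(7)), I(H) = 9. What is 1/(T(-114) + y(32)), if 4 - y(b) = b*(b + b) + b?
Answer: 1/41604 ≈ 2.4036e-5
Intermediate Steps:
T(M) = (-302 + M)*(9 + M) (T(M) = (M - 302)*(M + 9) = (-302 + M)*(9 + M))
y(b) = 4 - b - 2*b² (y(b) = 4 - (b*(b + b) + b) = 4 - (b*(2*b) + b) = 4 - (2*b² + b) = 4 - (b + 2*b²) = 4 + (-b - 2*b²) = 4 - b - 2*b²)
1/(T(-114) + y(32)) = 1/((-2718 + (-114)² - 293*(-114)) + (4 - 1*32 - 2*32²)) = 1/((-2718 + 12996 + 33402) + (4 - 32 - 2*1024)) = 1/(43680 + (4 - 32 - 2048)) = 1/(43680 - 2076) = 1/41604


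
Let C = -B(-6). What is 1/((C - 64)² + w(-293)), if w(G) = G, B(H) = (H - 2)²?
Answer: 1/16091 ≈ 6.2147e-5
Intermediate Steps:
B(H) = (-2 + H)²
C = -64 (C = -(-2 - 6)² = -1*(-8)² = -1*64 = -64)
1/((C - 64)² + w(-293)) = 1/((-64 - 64)² - 293) = 1/((-128)² - 293) = 1/(16384 - 293) = 1/16091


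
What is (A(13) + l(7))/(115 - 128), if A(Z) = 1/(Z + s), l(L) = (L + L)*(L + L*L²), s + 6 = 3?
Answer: -49001/130 ≈ -376.93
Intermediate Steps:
s = -3 (s = -6 + 3 = -3)
l(L) = 2*L*(L + L³) (l(L) = (2*L)*(L + L³) = 2*L*(L + L³))
A(Z) = 1/(-3 + Z) (A(Z) = 1/(Z - 3) = 1/(-3 + Z))
(A(13) + l(7))/(115 - 128) = (1/(-3 + 13) + 2*7²*(1 + 7²))/(115 - 128) = (1/10 + 2*49*(1 + 49))/(-13) = (⅒ + 2*49*50)*(-1/13) = (⅒ + 4900)*(-1/13) = (49001/10)*(-1/13) = -49001/130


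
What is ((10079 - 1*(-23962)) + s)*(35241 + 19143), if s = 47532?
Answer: 4436266032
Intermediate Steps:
((10079 - 1*(-23962)) + s)*(35241 + 19143) = ((10079 - 1*(-23962)) + 47532)*(35241 + 19143) = ((10079 + 23962) + 47532)*54384 = (34041 + 47532)*54384 = 81573*54384 = 4436266032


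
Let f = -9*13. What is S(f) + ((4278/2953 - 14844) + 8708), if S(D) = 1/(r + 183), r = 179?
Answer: -6557746507/1068986 ≈ -6134.5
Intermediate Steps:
f = -117
S(D) = 1/362 (S(D) = 1/(179 + 183) = 1/362)
S(f) + ((4278/2953 - 14844) + 8708) = 1/362 + ((4278/2953 - 14844) + 8708) = 1/362 + (-43830054/2953 + 8708) = 1/362 - 18115330/2953 = -6557746507/1068986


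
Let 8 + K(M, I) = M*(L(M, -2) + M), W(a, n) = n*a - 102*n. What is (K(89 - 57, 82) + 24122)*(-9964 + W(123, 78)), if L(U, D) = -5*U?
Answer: -166669868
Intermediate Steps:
W(a, n) = -102*n + a*n (W(a, n) = a*n - 102*n = -102*n + a*n)
K(M, I) = -8 - 4*M² (K(M, I) = -8 + M*(-5*M + M) = -8 + M*(-4*M) = -8 - 4*M²)
(K(89 - 57, 82) + 24122)*(-9964 + W(123, 78)) = ((-8 - 4*(89 - 57)²) + 24122)*(-9964 + 78*(-102 + 123)) = ((-8 - 4*32²) + 24122)*(-9964 + 78*21) = ((-8 - 4*1024) + 24122)*(-9964 + 1638) = ((-8 - 4096) + 24122)*(-8326) = (-4104 + 24122)*(-8326) = 20018*(-8326) = -166669868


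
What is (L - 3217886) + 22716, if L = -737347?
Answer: -3932517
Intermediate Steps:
(L - 3217886) + 22716 = (-737347 - 3217886) + 22716 = -3955233 + 22716 = -3932517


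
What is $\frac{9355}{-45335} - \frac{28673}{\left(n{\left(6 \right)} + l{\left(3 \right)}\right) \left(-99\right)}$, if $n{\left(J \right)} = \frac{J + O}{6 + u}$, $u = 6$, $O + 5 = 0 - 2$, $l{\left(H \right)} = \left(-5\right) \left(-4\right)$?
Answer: $\frac{1025155787}{71511429} \approx 14.336$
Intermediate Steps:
$l{\left(H \right)} = 20$
$O = -7$ ($O = -5 + \left(0 - 2\right) = -5 - 2 = -7$)
$n{\left(J \right)} = - \frac{7}{12} + \frac{J}{12}$ ($n{\left(J \right)} = \frac{J - 7}{6 + 6} = \frac{-7 + J}{12} = \left(-7 + J\right) \frac{1}{12} = - \frac{7}{12} + \frac{J}{12}$)
$\frac{9355}{-45335} - \frac{28673}{\left(n{\left(6 \right)} + l{\left(3 \right)}\right) \left(-99\right)} = \frac{9355}{-45335} - \frac{28673}{\left(\left(- \frac{7}{12} + \frac{1}{12} \cdot 6\right) + 20\right) \left(-99\right)} = 9355 \left(- \frac{1}{45335}\right) - \frac{28673}{\left(\left(- \frac{7}{12} + \frac{1}{2}\right) + 20\right) \left(-99\right)} = - \frac{1871}{9067} - \frac{28673}{\left(- \frac{1}{12} + 20\right) \left(-99\right)} = - \frac{1871}{9067} - \frac{28673}{\frac{239}{12} \left(-99\right)} = - \frac{1871}{9067} - \frac{28673}{- \frac{7887}{4}} = - \frac{1871}{9067} - - \frac{114692}{7887} = - \frac{1871}{9067} + \frac{114692}{7887} = \frac{1025155787}{71511429}$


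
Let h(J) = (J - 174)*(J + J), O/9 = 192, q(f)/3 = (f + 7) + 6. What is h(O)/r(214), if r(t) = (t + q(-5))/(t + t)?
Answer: 164187648/17 ≈ 9.6581e+6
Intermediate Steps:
q(f) = 39 + 3*f (q(f) = 3*((f + 7) + 6) = 3*((7 + f) + 6) = 3*(13 + f) = 39 + 3*f)
r(t) = (24 + t)/(2*t) (r(t) = (t + (39 + 3*(-5)))/(t + t) = (t + (39 - 15))/((2*t)) = (t + 24)*(1/(2*t)) = (24 + t)*(1/(2*t)) = (24 + t)/(2*t))
O = 1728 (O = 9*192 = 1728)
h(J) = 2*J*(-174 + J) (h(J) = (-174 + J)*(2*J) = 2*J*(-174 + J))
h(O)/r(214) = (2*1728*(-174 + 1728))/(((½)*(24 + 214)/214)) = (2*1728*1554)/(((½)*(1/214)*238)) = 5370624/(119/214) = 5370624*(214/119) = 164187648/17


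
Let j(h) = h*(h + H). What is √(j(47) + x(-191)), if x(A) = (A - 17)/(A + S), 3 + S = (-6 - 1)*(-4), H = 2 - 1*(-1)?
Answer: √16197782/83 ≈ 48.490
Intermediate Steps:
H = 3 (H = 2 + 1 = 3)
S = 25 (S = -3 + (-6 - 1)*(-4) = -3 - 7*(-4) = -3 + 28 = 25)
x(A) = (-17 + A)/(25 + A) (x(A) = (A - 17)/(A + 25) = (-17 + A)/(25 + A))
j(h) = h*(3 + h) (j(h) = h*(h + 3) = h*(3 + h))
√(j(47) + x(-191)) = √(47*(3 + 47) + (-17 - 191)/(25 - 191)) = √(47*50 - 208/(-166)) = √(2350 - 1/166*(-208)) = √(2350 + 104/83) = √(195154/83) = √16197782/83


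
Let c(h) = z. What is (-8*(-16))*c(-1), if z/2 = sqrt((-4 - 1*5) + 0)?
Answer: 768*I ≈ 768.0*I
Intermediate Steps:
z = 6*I (z = 2*sqrt((-4 - 1*5) + 0) = 2*sqrt((-4 - 5) + 0) = 2*sqrt(-9 + 0) = 2*sqrt(-9) = 2*(3*I) = 6*I ≈ 6.0*I)
c(h) = 6*I
(-8*(-16))*c(-1) = (-8*(-16))*(6*I) = 128*(6*I) = 768*I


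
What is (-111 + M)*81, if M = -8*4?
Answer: -11583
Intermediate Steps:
M = -32
(-111 + M)*81 = (-111 - 32)*81 = -143*81 = -11583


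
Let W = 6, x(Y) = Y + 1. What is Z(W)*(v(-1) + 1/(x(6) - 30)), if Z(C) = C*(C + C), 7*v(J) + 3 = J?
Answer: -7128/161 ≈ -44.273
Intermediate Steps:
x(Y) = 1 + Y
v(J) = -3/7 + J/7
Z(C) = 2*C² (Z(C) = C*(2*C) = 2*C²)
Z(W)*(v(-1) + 1/(x(6) - 30)) = (2*6²)*((-3/7 + (⅐)*(-1)) + 1/((1 + 6) - 30)) = (2*36)*((-3/7 - ⅐) + 1/(7 - 30)) = 72*(-4/7 + 1/(-23)) = 72*(-4/7 - 1/23) = 72*(-99/161) = -7128/161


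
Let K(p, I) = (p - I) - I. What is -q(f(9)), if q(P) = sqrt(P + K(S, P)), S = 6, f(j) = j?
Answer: -I*sqrt(3) ≈ -1.732*I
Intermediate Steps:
K(p, I) = p - 2*I
q(P) = sqrt(6 - P) (q(P) = sqrt(P + (6 - 2*P)) = sqrt(6 - P))
-q(f(9)) = -sqrt(6 - 1*9) = -sqrt(6 - 9) = -sqrt(-3) = -I*sqrt(3)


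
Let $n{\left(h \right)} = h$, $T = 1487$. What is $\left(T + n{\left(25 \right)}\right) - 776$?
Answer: $736$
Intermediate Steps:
$\left(T + n{\left(25 \right)}\right) - 776 = \left(1487 + 25\right) - 776 = 1512 - 776 = 736$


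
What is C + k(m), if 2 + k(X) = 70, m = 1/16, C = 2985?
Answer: 3053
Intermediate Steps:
m = 1/16 ≈ 0.062500
k(X) = 68 (k(X) = -2 + 70 = 68)
C + k(m) = 2985 + 68 = 3053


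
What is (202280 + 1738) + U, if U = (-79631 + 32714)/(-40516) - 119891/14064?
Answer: 29062182984841/142454256 ≈ 2.0401e+5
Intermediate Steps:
U = -1049415767/142454256 (U = -46917*(-1/40516) - 119891*1/14064 = 46917/40516 - 119891/14064 = -1049415767/142454256 ≈ -7.3667)
(202280 + 1738) + U = (202280 + 1738) - 1049415767/142454256 = 204018 - 1049415767/142454256 = 29062182984841/142454256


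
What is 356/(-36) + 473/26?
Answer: 1943/234 ≈ 8.3034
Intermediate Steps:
356/(-36) + 473/26 = 356*(-1/36) + 473*(1/26) = -89/9 + 473/26 = 1943/234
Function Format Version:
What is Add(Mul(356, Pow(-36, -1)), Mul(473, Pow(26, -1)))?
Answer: Rational(1943, 234) ≈ 8.3034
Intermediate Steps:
Add(Mul(356, Pow(-36, -1)), Mul(473, Pow(26, -1))) = Add(Mul(356, Rational(-1, 36)), Mul(473, Rational(1, 26))) = Add(Rational(-89, 9), Rational(473, 26)) = Rational(1943, 234)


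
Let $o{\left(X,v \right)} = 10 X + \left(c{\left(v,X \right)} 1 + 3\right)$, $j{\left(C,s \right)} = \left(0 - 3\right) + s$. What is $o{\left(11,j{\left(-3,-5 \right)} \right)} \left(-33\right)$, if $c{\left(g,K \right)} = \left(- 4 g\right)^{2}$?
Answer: $-37521$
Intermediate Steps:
$j{\left(C,s \right)} = -3 + s$
$c{\left(g,K \right)} = 16 g^{2}$
$o{\left(X,v \right)} = 3 + 10 X + 16 v^{2}$ ($o{\left(X,v \right)} = 10 X + \left(16 v^{2} \cdot 1 + 3\right) = 10 X + \left(16 v^{2} + 3\right) = 10 X + \left(3 + 16 v^{2}\right) = 3 + 10 X + 16 v^{2}$)
$o{\left(11,j{\left(-3,-5 \right)} \right)} \left(-33\right) = \left(3 + 10 \cdot 11 + 16 \left(-3 - 5\right)^{2}\right) \left(-33\right) = \left(3 + 110 + 16 \left(-8\right)^{2}\right) \left(-33\right) = \left(3 + 110 + 16 \cdot 64\right) \left(-33\right) = \left(3 + 110 + 1024\right) \left(-33\right) = 1137 \left(-33\right) = -37521$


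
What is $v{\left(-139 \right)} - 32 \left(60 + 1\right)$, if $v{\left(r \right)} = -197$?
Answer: $-2149$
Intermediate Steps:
$v{\left(-139 \right)} - 32 \left(60 + 1\right) = -197 - 32 \left(60 + 1\right) = -197 - 1952 = -2149$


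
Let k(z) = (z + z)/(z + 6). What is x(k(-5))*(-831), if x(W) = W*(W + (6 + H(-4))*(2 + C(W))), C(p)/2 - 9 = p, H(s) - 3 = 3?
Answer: -83100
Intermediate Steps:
H(s) = 6 (H(s) = 3 + 3 = 6)
k(z) = 2*z/(6 + z) (k(z) = (2*z)/(6 + z) = 2*z/(6 + z))
C(p) = 18 + 2*p
x(W) = W*(240 + 25*W) (x(W) = W*(W + (6 + 6)*(2 + (18 + 2*W))) = W*(W + 12*(20 + 2*W)) = W*(W + (240 + 24*W)) = W*(240 + 25*W))
x(k(-5))*(-831) = (5*(2*(-5)/(6 - 5))*(48 + 5*(2*(-5)/(6 - 5))))*(-831) = (5*(2*(-5)/1)*(48 + 5*(2*(-5)/1)))*(-831) = (5*(2*(-5)*1)*(48 + 5*(2*(-5)*1)))*(-831) = (5*(-10)*(48 + 5*(-10)))*(-831) = (5*(-10)*(48 - 50))*(-831) = (5*(-10)*(-2))*(-831) = 100*(-831) = -83100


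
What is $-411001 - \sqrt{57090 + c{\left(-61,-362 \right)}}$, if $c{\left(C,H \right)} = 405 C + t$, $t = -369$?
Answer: $-411001 - 4 \sqrt{2001} \approx -4.1118 \cdot 10^{5}$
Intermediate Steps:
$c{\left(C,H \right)} = -369 + 405 C$ ($c{\left(C,H \right)} = 405 C - 369 = -369 + 405 C$)
$-411001 - \sqrt{57090 + c{\left(-61,-362 \right)}} = -411001 - \sqrt{57090 + \left(-369 + 405 \left(-61\right)\right)} = -411001 - \sqrt{57090 - 25074} = -411001 - \sqrt{32016} = -411001 - 4 \sqrt{2001}$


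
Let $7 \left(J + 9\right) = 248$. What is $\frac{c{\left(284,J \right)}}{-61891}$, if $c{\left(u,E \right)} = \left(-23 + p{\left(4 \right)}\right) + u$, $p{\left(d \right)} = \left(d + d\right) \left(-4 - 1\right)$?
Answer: $- \frac{221}{61891} \approx -0.0035708$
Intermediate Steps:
$J = \frac{185}{7}$ ($J = -9 + \frac{1}{7} \cdot 248 = -9 + \frac{248}{7} = \frac{185}{7} \approx 26.429$)
$p{\left(d \right)} = - 10 d$ ($p{\left(d \right)} = 2 d \left(-5\right) = - 10 d$)
$c{\left(u,E \right)} = -63 + u$ ($c{\left(u,E \right)} = \left(-23 - 40\right) + u = -63 + u$)
$\frac{c{\left(284,J \right)}}{-61891} = \frac{-63 + 284}{-61891} = 221 \left(- \frac{1}{61891}\right) = - \frac{221}{61891}$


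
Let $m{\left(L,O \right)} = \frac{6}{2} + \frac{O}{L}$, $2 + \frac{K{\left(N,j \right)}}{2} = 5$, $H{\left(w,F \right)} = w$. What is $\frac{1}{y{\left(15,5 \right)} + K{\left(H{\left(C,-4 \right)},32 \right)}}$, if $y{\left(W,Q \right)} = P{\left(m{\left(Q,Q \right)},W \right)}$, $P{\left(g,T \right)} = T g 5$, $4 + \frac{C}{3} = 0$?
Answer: $\frac{1}{306} \approx 0.003268$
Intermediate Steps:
$C = -12$ ($C = -12 + 3 \cdot 0 = -12 + 0 = -12$)
$K{\left(N,j \right)} = 6$ ($K{\left(N,j \right)} = -4 + 2 \cdot 5 = -4 + 10 = 6$)
$m{\left(L,O \right)} = 3 + \frac{O}{L}$ ($m{\left(L,O \right)} = 6 \cdot \frac{1}{2} + \frac{O}{L} = 3 + \frac{O}{L}$)
$P{\left(g,T \right)} = 5 T g$
$y{\left(W,Q \right)} = 20 W$ ($y{\left(W,Q \right)} = 5 W \left(3 + \frac{Q}{Q}\right) = 5 W \left(3 + 1\right) = 5 W 4 = 20 W$)
$\frac{1}{y{\left(15,5 \right)} + K{\left(H{\left(C,-4 \right)},32 \right)}} = \frac{1}{20 \cdot 15 + 6} = \frac{1}{300 + 6} = \frac{1}{306}$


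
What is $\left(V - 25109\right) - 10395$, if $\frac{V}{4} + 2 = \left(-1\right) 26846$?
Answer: $-142896$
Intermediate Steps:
$V = -107392$ ($V = -8 + 4 \left(\left(-1\right) 26846\right) = -8 + 4 \left(-26846\right) = -8 - 107384 = -107392$)
$\left(V - 25109\right) - 10395 = \left(-107392 - 25109\right) - 10395 = -132501 - 10395 = -142896$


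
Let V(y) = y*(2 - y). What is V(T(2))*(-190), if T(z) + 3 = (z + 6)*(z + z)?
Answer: 148770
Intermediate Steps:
T(z) = -3 + 2*z*(6 + z) (T(z) = -3 + (z + 6)*(z + z) = -3 + (6 + z)*(2*z) = -3 + 2*z*(6 + z))
V(T(2))*(-190) = ((-3 + 2*2**2 + 12*2)*(2 - (-3 + 2*2**2 + 12*2)))*(-190) = ((-3 + 2*4 + 24)*(2 - (-3 + 2*4 + 24)))*(-190) = ((-3 + 8 + 24)*(2 - (-3 + 8 + 24)))*(-190) = (29*(2 - 1*29))*(-190) = (29*(2 - 29))*(-190) = (29*(-27))*(-190) = -783*(-190) = 148770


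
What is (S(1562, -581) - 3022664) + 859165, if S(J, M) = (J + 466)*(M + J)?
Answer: -174031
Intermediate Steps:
S(J, M) = (466 + J)*(J + M)
(S(1562, -581) - 3022664) + 859165 = ((1562² + 466*1562 + 466*(-581) + 1562*(-581)) - 3022664) + 859165 = ((2439844 + 727892 - 270746 - 907522) - 3022664) + 859165 = (1989468 - 3022664) + 859165 = -1033196 + 859165 = -174031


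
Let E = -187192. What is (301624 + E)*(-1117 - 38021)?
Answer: -4478639616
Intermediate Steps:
(301624 + E)*(-1117 - 38021) = (301624 - 187192)*(-1117 - 38021) = 114432*(-39138) = -4478639616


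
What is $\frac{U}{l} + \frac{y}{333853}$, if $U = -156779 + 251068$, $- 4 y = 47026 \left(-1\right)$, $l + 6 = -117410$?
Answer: $- \frac{2315251101}{3015360296} \approx -0.76782$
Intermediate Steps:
$l = -117416$ ($l = -6 - 117410 = -117416$)
$y = \frac{23513}{2}$ ($y = - \frac{47026 \left(-1\right)}{4} = \left(- \frac{1}{4}\right) \left(-47026\right) = \frac{23513}{2} \approx 11757.0$)
$U = 94289$
$\frac{U}{l} + \frac{y}{333853} = \frac{94289}{-117416} + \frac{23513}{2 \cdot 333853} = 94289 \left(- \frac{1}{117416}\right) + \frac{23513}{2} \cdot \frac{1}{333853} = - \frac{7253}{9032} + \frac{23513}{667706} = - \frac{2315251101}{3015360296}$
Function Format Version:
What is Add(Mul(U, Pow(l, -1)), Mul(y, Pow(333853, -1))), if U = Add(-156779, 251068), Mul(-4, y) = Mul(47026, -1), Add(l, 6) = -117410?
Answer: Rational(-2315251101, 3015360296) ≈ -0.76782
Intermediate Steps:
l = -117416 (l = Add(-6, -117410) = -117416)
y = Rational(23513, 2) (y = Mul(Rational(-1, 4), Mul(47026, -1)) = Mul(Rational(-1, 4), -47026) = Rational(23513, 2) ≈ 11757.)
U = 94289
Add(Mul(U, Pow(l, -1)), Mul(y, Pow(333853, -1))) = Add(Mul(94289, Pow(-117416, -1)), Mul(Rational(23513, 2), Pow(333853, -1))) = Add(Mul(94289, Rational(-1, 117416)), Mul(Rational(23513, 2), Rational(1, 333853))) = Add(Rational(-7253, 9032), Rational(23513, 667706)) = Rational(-2315251101, 3015360296)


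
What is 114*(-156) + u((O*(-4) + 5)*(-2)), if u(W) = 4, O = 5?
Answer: -17780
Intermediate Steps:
114*(-156) + u((O*(-4) + 5)*(-2)) = 114*(-156) + 4 = -17784 + 4 = -17780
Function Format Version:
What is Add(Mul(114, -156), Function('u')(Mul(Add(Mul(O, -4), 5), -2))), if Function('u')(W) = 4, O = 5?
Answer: -17780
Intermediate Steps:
Add(Mul(114, -156), Function('u')(Mul(Add(Mul(O, -4), 5), -2))) = Add(Mul(114, -156), 4) = Add(-17784, 4) = -17780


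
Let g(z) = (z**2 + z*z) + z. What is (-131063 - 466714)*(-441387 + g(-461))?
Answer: 10046240262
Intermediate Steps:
g(z) = z + 2*z**2 (g(z) = (z**2 + z**2) + z = 2*z**2 + z = z + 2*z**2)
(-131063 - 466714)*(-441387 + g(-461)) = (-131063 - 466714)*(-441387 - 461*(1 + 2*(-461))) = -597777*(-441387 - 461*(1 - 922)) = -597777*(-441387 - 461*(-921)) = -597777*(-441387 + 424581) = -597777*(-16806) = 10046240262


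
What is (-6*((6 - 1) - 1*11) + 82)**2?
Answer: 13924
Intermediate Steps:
(-6*((6 - 1) - 1*11) + 82)**2 = (-6*(5 - 11) + 82)**2 = (-6*(-6) + 82)**2 = (36 + 82)**2 = 118**2 = 13924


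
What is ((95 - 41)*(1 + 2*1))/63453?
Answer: 54/21151 ≈ 0.0025531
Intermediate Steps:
((95 - 41)*(1 + 2*1))/63453 = (54*(1 + 2))*(1/63453) = (54*3)*(1/63453) = 162*(1/63453) = 54/21151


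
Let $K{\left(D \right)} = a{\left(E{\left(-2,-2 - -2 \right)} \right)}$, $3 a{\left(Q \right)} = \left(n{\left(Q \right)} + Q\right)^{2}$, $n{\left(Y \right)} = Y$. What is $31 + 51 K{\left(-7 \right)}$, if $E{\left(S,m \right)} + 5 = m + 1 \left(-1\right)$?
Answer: $2479$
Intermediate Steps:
$E{\left(S,m \right)} = -6 + m$ ($E{\left(S,m \right)} = -5 + \left(m + 1 \left(-1\right)\right) = -5 + \left(m - 1\right) = -5 + \left(-1 + m\right) = -6 + m$)
$a{\left(Q \right)} = \frac{4 Q^{2}}{3}$ ($a{\left(Q \right)} = \frac{\left(Q + Q\right)^{2}}{3} = \frac{\left(2 Q\right)^{2}}{3} = \frac{4 Q^{2}}{3}$)
$K{\left(D \right)} = 48$ ($K{\left(D \right)} = \frac{4 \left(-6 - 0\right)^{2}}{3} = \frac{4 \left(-6 + \left(-2 + 2\right)\right)^{2}}{3} = \frac{4 \left(-6 + 0\right)^{2}}{3} = \frac{4 \left(-6\right)^{2}}{3} = \frac{4}{3} \cdot 36 = 48$)
$31 + 51 K{\left(-7 \right)} = 31 + 51 \cdot 48 = 31 + 2448 = 2479$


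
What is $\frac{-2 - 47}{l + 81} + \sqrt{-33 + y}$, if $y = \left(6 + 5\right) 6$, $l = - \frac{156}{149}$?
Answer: $- \frac{7301}{11913} + \sqrt{33} \approx 5.1317$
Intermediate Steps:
$l = - \frac{156}{149}$ ($l = \left(-156\right) \frac{1}{149} = - \frac{156}{149} \approx -1.047$)
$y = 66$ ($y = 11 \cdot 6 = 66$)
$\frac{-2 - 47}{l + 81} + \sqrt{-33 + y} = \frac{-2 - 47}{- \frac{156}{149} + 81} + \sqrt{-33 + 66} = - \frac{49}{\frac{11913}{149}} + \sqrt{33} = \left(-49\right) \frac{149}{11913} + \sqrt{33} = - \frac{7301}{11913} + \sqrt{33}$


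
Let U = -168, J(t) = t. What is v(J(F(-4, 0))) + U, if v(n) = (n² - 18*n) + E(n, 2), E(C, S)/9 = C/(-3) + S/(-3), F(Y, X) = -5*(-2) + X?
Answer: -284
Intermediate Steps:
F(Y, X) = 10 + X
E(C, S) = -3*C - 3*S (E(C, S) = 9*(C/(-3) + S/(-3)) = 9*(C*(-⅓) + S*(-⅓)) = 9*(-C/3 - S/3) = -3*C - 3*S)
v(n) = -6 + n² - 21*n (v(n) = (n² - 18*n) + (-3*n - 3*2) = (n² - 18*n) + (-3*n - 6) = (n² - 18*n) + (-6 - 3*n) = -6 + n² - 21*n)
v(J(F(-4, 0))) + U = (-6 + (10 + 0)² - 21*(10 + 0)) - 168 = (-6 + 10² - 21*10) - 168 = (-6 + 100 - 210) - 168 = -116 - 168 = -284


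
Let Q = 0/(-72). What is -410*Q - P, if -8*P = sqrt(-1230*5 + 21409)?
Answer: sqrt(15259)/8 ≈ 15.441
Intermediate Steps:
Q = 0 (Q = 0*(-1/72) = 0)
P = -sqrt(15259)/8 (P = -sqrt(-1230*5 + 21409)/8 = -sqrt(-6150 + 21409)/8 = -sqrt(15259)/8 ≈ -15.441)
-410*Q - P = -410*0 - (-1)*sqrt(15259)/8 = 0 + sqrt(15259)/8 = sqrt(15259)/8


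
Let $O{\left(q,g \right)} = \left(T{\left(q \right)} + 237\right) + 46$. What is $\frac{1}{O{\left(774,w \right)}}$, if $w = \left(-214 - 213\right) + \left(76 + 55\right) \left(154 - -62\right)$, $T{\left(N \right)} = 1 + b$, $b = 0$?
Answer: $\frac{1}{284} \approx 0.0035211$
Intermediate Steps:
$T{\left(N \right)} = 1$ ($T{\left(N \right)} = 1 + 0 = 1$)
$w = 27869$ ($w = -427 + 131 \left(154 + 62\right) = -427 + 131 \cdot 216 = -427 + 28296 = 27869$)
$O{\left(q,g \right)} = 284$ ($O{\left(q,g \right)} = \left(1 + 237\right) + 46 = 238 + 46 = 284$)
$\frac{1}{O{\left(774,w \right)}} = \frac{1}{284}$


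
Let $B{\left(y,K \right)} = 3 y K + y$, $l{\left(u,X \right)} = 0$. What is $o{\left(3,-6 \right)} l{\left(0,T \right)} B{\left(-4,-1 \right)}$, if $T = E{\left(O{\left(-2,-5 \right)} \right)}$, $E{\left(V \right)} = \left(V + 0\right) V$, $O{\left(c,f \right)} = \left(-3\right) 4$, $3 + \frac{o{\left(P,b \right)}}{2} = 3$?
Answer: $0$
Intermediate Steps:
$o{\left(P,b \right)} = 0$ ($o{\left(P,b \right)} = -6 + 2 \cdot 3 = -6 + 6 = 0$)
$O{\left(c,f \right)} = -12$
$E{\left(V \right)} = V^{2}$ ($E{\left(V \right)} = V V = V^{2}$)
$T = 144$ ($T = \left(-12\right)^{2} = 144$)
$B{\left(y,K \right)} = y + 3 K y$ ($B{\left(y,K \right)} = 3 K y + y = y + 3 K y$)
$o{\left(3,-6 \right)} l{\left(0,T \right)} B{\left(-4,-1 \right)} = 0 \cdot 0 \left(- 4 \left(1 + 3 \left(-1\right)\right)\right) = 0 \left(- 4 \left(1 - 3\right)\right) = 0 \left(\left(-4\right) \left(-2\right)\right) = 0 \cdot 8 = 0$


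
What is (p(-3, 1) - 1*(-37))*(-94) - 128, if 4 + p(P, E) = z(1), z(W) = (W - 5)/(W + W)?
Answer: -3042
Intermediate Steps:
z(W) = (-5 + W)/(2*W) (z(W) = (-5 + W)/((2*W)) = (-5 + W)*(1/(2*W)) = (-5 + W)/(2*W))
p(P, E) = -6 (p(P, E) = -4 + (½)*(-5 + 1)/1 = -4 + (½)*1*(-4) = -4 - 2 = -6)
(p(-3, 1) - 1*(-37))*(-94) - 128 = (-6 - 1*(-37))*(-94) - 128 = (-6 + 37)*(-94) - 128 = 31*(-94) - 128 = -2914 - 128 = -3042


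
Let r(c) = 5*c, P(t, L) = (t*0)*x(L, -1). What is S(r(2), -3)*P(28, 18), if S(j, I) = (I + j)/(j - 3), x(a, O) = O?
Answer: 0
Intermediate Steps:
P(t, L) = 0 (P(t, L) = (t*0)*(-1) = 0*(-1) = 0)
S(j, I) = (I + j)/(-3 + j)
S(r(2), -3)*P(28, 18) = ((-3 + 5*2)/(-3 + 5*2))*0 = ((-3 + 10)/(-3 + 10))*0 = (7/7)*0 = ((⅐)*7)*0 = 1*0 = 0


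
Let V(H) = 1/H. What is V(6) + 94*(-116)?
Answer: -65423/6 ≈ -10904.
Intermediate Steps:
V(H) = 1/H
V(6) + 94*(-116) = 1/6 + 94*(-116) = ⅙ - 10904 = -65423/6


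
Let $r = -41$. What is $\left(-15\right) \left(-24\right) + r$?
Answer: $319$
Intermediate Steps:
$\left(-15\right) \left(-24\right) + r = \left(-15\right) \left(-24\right) - 41 = 360 - 41 = 319$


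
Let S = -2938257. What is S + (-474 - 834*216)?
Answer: -3118875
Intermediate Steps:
S + (-474 - 834*216) = -2938257 + (-474 - 834*216) = -2938257 + (-474 - 180144) = -2938257 - 180618 = -3118875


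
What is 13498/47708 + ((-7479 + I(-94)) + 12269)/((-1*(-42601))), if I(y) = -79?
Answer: 399890343/1016204254 ≈ 0.39351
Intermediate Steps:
13498/47708 + ((-7479 + I(-94)) + 12269)/((-1*(-42601))) = 13498/47708 + ((-7479 - 79) + 12269)/((-1*(-42601))) = 13498*(1/47708) + (-7558 + 12269)/42601 = 6749/23854 + 4711*(1/42601) = 6749/23854 + 4711/42601 = 399890343/1016204254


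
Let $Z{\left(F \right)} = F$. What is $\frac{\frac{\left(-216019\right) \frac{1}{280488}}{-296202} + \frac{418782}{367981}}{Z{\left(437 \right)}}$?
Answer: $\frac{1199756947068899}{460692462506831568} \approx 0.0026042$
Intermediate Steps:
$\frac{\frac{\left(-216019\right) \frac{1}{280488}}{-296202} + \frac{418782}{367981}}{Z{\left(437 \right)}} = \frac{\frac{\left(-216019\right) \frac{1}{280488}}{-296202} + \frac{418782}{367981}}{437} = \left(\left(-216019\right) \frac{1}{280488} \left(- \frac{1}{296202}\right) + 418782 \cdot \frac{1}{367981}\right) \frac{1}{437} = \left(\left(- \frac{216019}{280488}\right) \left(- \frac{1}{296202}\right) + \frac{418782}{367981}\right) \frac{1}{437} = \left(\frac{216019}{83081106576} + \frac{418782}{367981}\right) \frac{1}{437} = \frac{1199756947068899}{1054216161342864} \cdot \frac{1}{437} = \frac{1199756947068899}{460692462506831568}$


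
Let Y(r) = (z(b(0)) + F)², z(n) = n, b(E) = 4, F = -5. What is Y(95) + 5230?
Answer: 5231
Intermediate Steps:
Y(r) = 1 (Y(r) = (4 - 5)² = (-1)² = 1)
Y(95) + 5230 = 1 + 5230 = 5231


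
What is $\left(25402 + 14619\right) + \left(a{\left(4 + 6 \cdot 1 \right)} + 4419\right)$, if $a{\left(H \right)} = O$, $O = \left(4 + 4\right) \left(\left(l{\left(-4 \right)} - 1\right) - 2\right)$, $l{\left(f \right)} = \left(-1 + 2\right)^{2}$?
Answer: $44424$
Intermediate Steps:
$l{\left(f \right)} = 1$ ($l{\left(f \right)} = 1^{2} = 1$)
$O = -16$ ($O = \left(4 + 4\right) \left(\left(1 - 1\right) - 2\right) = 8 \left(0 - 2\right) = 8 \left(-2\right) = -16$)
$a{\left(H \right)} = -16$
$\left(25402 + 14619\right) + \left(a{\left(4 + 6 \cdot 1 \right)} + 4419\right) = \left(25402 + 14619\right) + \left(-16 + 4419\right) = 40021 + 4403 = 44424$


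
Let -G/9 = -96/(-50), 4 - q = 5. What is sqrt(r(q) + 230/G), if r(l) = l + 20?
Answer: sqrt(7374)/36 ≈ 2.3853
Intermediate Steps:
q = -1 (q = 4 - 1*5 = 4 - 5 = -1)
G = -432/25 (G = -(-864)/(-50) = -(-864)*(-1)/50 = -9*48/25 = -432/25 ≈ -17.280)
r(l) = 20 + l
sqrt(r(q) + 230/G) = sqrt((20 - 1) + 230/(-432/25)) = sqrt(19 + 230*(-25/432)) = sqrt(19 - 2875/216) = sqrt(1229/216) = sqrt(7374)/36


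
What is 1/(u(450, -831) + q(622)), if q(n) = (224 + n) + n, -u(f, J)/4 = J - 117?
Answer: 1/5260 ≈ 0.00019011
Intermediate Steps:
u(f, J) = 468 - 4*J (u(f, J) = -4*(J - 117) = -4*(-117 + J) = 468 - 4*J)
q(n) = 224 + 2*n
1/(u(450, -831) + q(622)) = 1/((468 - 4*(-831)) + (224 + 2*622)) = 1/((468 + 3324) + (224 + 1244)) = 1/(3792 + 1468) = 1/5260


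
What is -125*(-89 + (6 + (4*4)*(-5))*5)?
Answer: 57375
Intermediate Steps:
-125*(-89 + (6 + (4*4)*(-5))*5) = -125*(-89 + (6 + 16*(-5))*5) = -125*(-89 + (6 - 80)*5) = -125*(-89 - 74*5) = -125*(-89 - 370) = -125*(-459) = 57375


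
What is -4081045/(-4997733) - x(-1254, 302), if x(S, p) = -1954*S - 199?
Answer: -12245026503716/4997733 ≈ -2.4501e+6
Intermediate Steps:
x(S, p) = -199 - 1954*S
-4081045/(-4997733) - x(-1254, 302) = -4081045/(-4997733) - (-199 - 1954*(-1254)) = -4081045*(-1/4997733) - (-199 + 2450316) = 4081045/4997733 - 1*2450117 = 4081045/4997733 - 2450117 = -12245026503716/4997733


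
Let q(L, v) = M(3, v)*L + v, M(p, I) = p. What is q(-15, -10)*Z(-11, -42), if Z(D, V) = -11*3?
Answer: 1815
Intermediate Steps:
Z(D, V) = -33
q(L, v) = v + 3*L (q(L, v) = 3*L + v = v + 3*L)
q(-15, -10)*Z(-11, -42) = (-10 + 3*(-15))*(-33) = (-10 - 45)*(-33) = -55*(-33) = 1815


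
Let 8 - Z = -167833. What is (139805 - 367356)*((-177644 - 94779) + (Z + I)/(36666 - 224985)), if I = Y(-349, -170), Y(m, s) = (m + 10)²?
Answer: 3891327631572383/62773 ≈ 6.1990e+10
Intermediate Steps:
Z = 167841 (Z = 8 - 1*(-167833) = 8 + 167833 = 167841)
Y(m, s) = (10 + m)²
I = 114921 (I = (10 - 349)² = (-339)² = 114921)
(139805 - 367356)*((-177644 - 94779) + (Z + I)/(36666 - 224985)) = (139805 - 367356)*((-177644 - 94779) + (167841 + 114921)/(36666 - 224985)) = -227551*(-272423 + 282762/(-188319)) = -227551*(-272423 + 282762*(-1/188319)) = -227551*(-272423 - 94254/62773) = -227551*(-17100903233/62773) = 3891327631572383/62773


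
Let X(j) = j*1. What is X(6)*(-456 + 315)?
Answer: -846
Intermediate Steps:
X(j) = j
X(6)*(-456 + 315) = 6*(-456 + 315) = 6*(-141) = -846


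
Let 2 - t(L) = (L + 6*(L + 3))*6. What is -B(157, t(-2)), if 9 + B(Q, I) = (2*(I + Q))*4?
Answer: -1071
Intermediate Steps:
t(L) = -106 - 42*L (t(L) = 2 - (L + 6*(L + 3))*6 = 2 - (L + 6*(3 + L))*6 = 2 - (L + (18 + 6*L))*6 = 2 - (18 + 7*L)*6 = 2 - (108 + 42*L) = 2 + (-108 - 42*L) = -106 - 42*L)
B(Q, I) = -9 + 8*I + 8*Q (B(Q, I) = -9 + (2*(I + Q))*4 = -9 + (2*I + 2*Q)*4 = -9 + (8*I + 8*Q) = -9 + 8*I + 8*Q)
-B(157, t(-2)) = -(-9 + 8*(-106 - 42*(-2)) + 8*157) = -(-9 + 8*(-106 + 84) + 1256) = -(-9 + 8*(-22) + 1256) = -(-9 - 176 + 1256) = -1*1071 = -1071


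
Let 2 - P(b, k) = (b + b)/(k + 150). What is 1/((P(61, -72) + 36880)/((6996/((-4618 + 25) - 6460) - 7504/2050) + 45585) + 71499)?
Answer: 20139546896391/1439973758932392634 ≈ 1.3986e-5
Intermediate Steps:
P(b, k) = 2 - 2*b/(150 + k) (P(b, k) = 2 - (b + b)/(k + 150) = 2 - 2*b/(150 + k))
1/((P(61, -72) + 36880)/((6996/((-4618 + 25) - 6460) - 7504/2050) + 45585) + 71499) = 1/((2*(150 - 72 - 1*61)/(150 - 72) + 36880)/((6996/((-4618 + 25) - 6460) - 7504/2050) + 45585) + 71499) = 1/((2*(150 - 72 - 61)/78 + 36880)/((6996/(-4593 - 6460) - 7504*1/2050) + 45585) + 71499) = 1/((2*(1/78)*17 + 36880)/((6996/(-11053) - 3752/1025) + 45585) + 71499) = 1/((17/39 + 36880)/((6996*(-1/11053) - 3752/1025) + 45585) + 71499) = 1/(1438337/(39*((-6996/11053 - 3752/1025) + 45585)) + 71499) = 1/(1438337/(39*(-48641756/11329325 + 45585)) + 71499) = 1/(1438337/(39*(516398638369/11329325)) + 71499) = 1/((1438337/39)*(11329325/516398638369) + 71499) = 1/(16295387332525/20139546896391 + 71499) = 1/(1439973758932392634/20139546896391) = 20139546896391/1439973758932392634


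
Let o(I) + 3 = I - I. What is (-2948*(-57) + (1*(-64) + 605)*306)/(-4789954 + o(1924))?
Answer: -333582/4789957 ≈ -0.069642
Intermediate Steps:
o(I) = -3 (o(I) = -3 + (I - I) = -3 + 0 = -3)
(-2948*(-57) + (1*(-64) + 605)*306)/(-4789954 + o(1924)) = (-2948*(-57) + (1*(-64) + 605)*306)/(-4789954 - 3) = (168036 + (-64 + 605)*306)/(-4789957) = (168036 + 541*306)*(-1/4789957) = (168036 + 165546)*(-1/4789957) = 333582*(-1/4789957) = -333582/4789957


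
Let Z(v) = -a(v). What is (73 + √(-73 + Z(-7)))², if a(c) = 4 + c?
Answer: (73 + I*√70)² ≈ 5259.0 + 1221.5*I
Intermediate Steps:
Z(v) = -4 - v (Z(v) = -(4 + v) = -4 - v)
(73 + √(-73 + Z(-7)))² = (73 + √(-73 + (-4 - 1*(-7))))² = (73 + √(-73 + (-4 + 7)))² = (73 + √(-73 + 3))² = (73 + √(-70))² = (73 + I*√70)²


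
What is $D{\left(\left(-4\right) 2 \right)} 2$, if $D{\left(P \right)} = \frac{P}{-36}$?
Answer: $\frac{4}{9} \approx 0.44444$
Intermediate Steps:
$D{\left(P \right)} = - \frac{P}{36}$ ($D{\left(P \right)} = P \left(- \frac{1}{36}\right) = - \frac{P}{36}$)
$D{\left(\left(-4\right) 2 \right)} 2 = - \frac{\left(-4\right) 2}{36} \cdot 2 = \left(- \frac{1}{36}\right) \left(-8\right) 2 = \frac{2}{9} \cdot 2 = \frac{4}{9}$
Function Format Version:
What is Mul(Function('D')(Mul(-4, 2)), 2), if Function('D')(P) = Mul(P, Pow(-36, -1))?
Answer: Rational(4, 9) ≈ 0.44444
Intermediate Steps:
Function('D')(P) = Mul(Rational(-1, 36), P) (Function('D')(P) = Mul(P, Rational(-1, 36)) = Mul(Rational(-1, 36), P))
Mul(Function('D')(Mul(-4, 2)), 2) = Mul(Mul(Rational(-1, 36), Mul(-4, 2)), 2) = Mul(Mul(Rational(-1, 36), -8), 2) = Mul(Rational(2, 9), 2) = Rational(4, 9)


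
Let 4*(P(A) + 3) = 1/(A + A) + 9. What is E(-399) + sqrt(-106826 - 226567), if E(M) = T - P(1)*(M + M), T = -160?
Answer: -2635/4 + I*sqrt(333393) ≈ -658.75 + 577.4*I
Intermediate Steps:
P(A) = -3/4 + 1/(8*A) (P(A) = -3 + (1/(A + A) + 9)/4 = -3 + (1/(2*A) + 9)/4 = -3 + (9 + 1/(2*A))/4 = -3 + (9/4 + 1/(8*A)) = -3/4 + 1/(8*A))
E(M) = -160 + 5*M/4 (E(M) = -160 - (1/8)*(1 - 6*1)/1*(M + M) = -160 - (1/8)*1*(1 - 6)*2*M = -160 - (1/8)*1*(-5)*2*M = -160 - (-5)*2*M/8 = -160 - (-5)*M/4 = -160 + 5*M/4)
E(-399) + sqrt(-106826 - 226567) = (-160 + (5/4)*(-399)) + sqrt(-106826 - 226567) = (-160 - 1995/4) + sqrt(-333393) = -2635/4 + I*sqrt(333393)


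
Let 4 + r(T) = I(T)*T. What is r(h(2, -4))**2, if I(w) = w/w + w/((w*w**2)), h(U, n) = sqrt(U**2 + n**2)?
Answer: 761/20 - 84*sqrt(5)/5 ≈ 0.48406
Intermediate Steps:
I(w) = 1 + w**(-2) (I(w) = 1 + w/(w**3) = 1 + w/w**3 = 1 + w**(-2))
r(T) = -4 + T*(1 + T**(-2)) (r(T) = -4 + (1 + T**(-2))*T = -4 + T*(1 + T**(-2)))
r(h(2, -4))**2 = (-4 + sqrt(2**2 + (-4)**2) + 1/(sqrt(2**2 + (-4)**2)))**2 = (-4 + sqrt(4 + 16) + 1/(sqrt(4 + 16)))**2 = (-4 + sqrt(20) + 1/(sqrt(20)))**2 = (-4 + 2*sqrt(5) + 1/(2*sqrt(5)))**2 = (-4 + 2*sqrt(5) + sqrt(5)/10)**2 = (-4 + 21*sqrt(5)/10)**2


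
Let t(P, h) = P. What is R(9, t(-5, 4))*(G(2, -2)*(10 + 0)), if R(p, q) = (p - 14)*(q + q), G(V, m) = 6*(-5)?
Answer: -15000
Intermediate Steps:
G(V, m) = -30
R(p, q) = 2*q*(-14 + p) (R(p, q) = (-14 + p)*(2*q) = 2*q*(-14 + p))
R(9, t(-5, 4))*(G(2, -2)*(10 + 0)) = (2*(-5)*(-14 + 9))*(-30*(10 + 0)) = (2*(-5)*(-5))*(-30*10) = 50*(-300) = -15000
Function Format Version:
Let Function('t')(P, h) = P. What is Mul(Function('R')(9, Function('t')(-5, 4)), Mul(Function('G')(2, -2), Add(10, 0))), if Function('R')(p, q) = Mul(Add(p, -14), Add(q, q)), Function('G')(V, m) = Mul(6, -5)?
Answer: -15000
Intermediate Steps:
Function('G')(V, m) = -30
Function('R')(p, q) = Mul(2, q, Add(-14, p)) (Function('R')(p, q) = Mul(Add(-14, p), Mul(2, q)) = Mul(2, q, Add(-14, p)))
Mul(Function('R')(9, Function('t')(-5, 4)), Mul(Function('G')(2, -2), Add(10, 0))) = Mul(Mul(2, -5, Add(-14, 9)), Mul(-30, Add(10, 0))) = Mul(Mul(2, -5, -5), Mul(-30, 10)) = Mul(50, -300) = -15000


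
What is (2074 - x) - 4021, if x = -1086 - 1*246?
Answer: -615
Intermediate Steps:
x = -1332 (x = -1086 - 246 = -1332)
(2074 - x) - 4021 = (2074 - 1*(-1332)) - 4021 = (2074 + 1332) - 4021 = 3406 - 4021 = -615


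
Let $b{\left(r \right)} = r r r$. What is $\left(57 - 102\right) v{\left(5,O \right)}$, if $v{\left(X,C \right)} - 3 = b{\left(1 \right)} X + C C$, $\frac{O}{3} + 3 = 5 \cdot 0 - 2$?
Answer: $-10485$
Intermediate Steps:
$O = -15$ ($O = -9 + 3 \left(5 \cdot 0 - 2\right) = -9 + 3 \left(0 - 2\right) = -9 + 3 \left(-2\right) = -9 - 6 = -15$)
$b{\left(r \right)} = r^{3}$ ($b{\left(r \right)} = r^{2} r = r^{3}$)
$v{\left(X,C \right)} = 3 + X + C^{2}$ ($v{\left(X,C \right)} = 3 + \left(1^{3} X + C C\right) = 3 + \left(1 X + C^{2}\right) = 3 + \left(X + C^{2}\right) = 3 + X + C^{2}$)
$\left(57 - 102\right) v{\left(5,O \right)} = \left(57 - 102\right) \left(3 + 5 + \left(-15\right)^{2}\right) = - 45 \left(3 + 5 + 225\right) = \left(-45\right) 233 = -10485$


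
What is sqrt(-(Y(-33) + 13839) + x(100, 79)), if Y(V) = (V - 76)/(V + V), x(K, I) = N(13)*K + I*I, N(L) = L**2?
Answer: 7*sqrt(826782)/66 ≈ 96.438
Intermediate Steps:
x(K, I) = I**2 + 169*K (x(K, I) = 13**2*K + I*I = 169*K + I**2 = I**2 + 169*K)
Y(V) = (-76 + V)/(2*V) (Y(V) = (-76 + V)/((2*V)) = (-76 + V)*(1/(2*V)) = (-76 + V)/(2*V))
sqrt(-(Y(-33) + 13839) + x(100, 79)) = sqrt(-((1/2)*(-76 - 33)/(-33) + 13839) + (79**2 + 169*100)) = sqrt(-((1/2)*(-1/33)*(-109) + 13839) + (6241 + 16900)) = sqrt(-(109/66 + 13839) + 23141) = sqrt(-1*913483/66 + 23141) = sqrt(-913483/66 + 23141) = sqrt(613823/66) = 7*sqrt(826782)/66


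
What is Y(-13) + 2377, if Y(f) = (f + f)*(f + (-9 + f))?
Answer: 3287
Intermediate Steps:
Y(f) = 2*f*(-9 + 2*f) (Y(f) = (2*f)*(-9 + 2*f) = 2*f*(-9 + 2*f))
Y(-13) + 2377 = 2*(-13)*(-9 + 2*(-13)) + 2377 = 2*(-13)*(-9 - 26) + 2377 = 2*(-13)*(-35) + 2377 = 910 + 2377 = 3287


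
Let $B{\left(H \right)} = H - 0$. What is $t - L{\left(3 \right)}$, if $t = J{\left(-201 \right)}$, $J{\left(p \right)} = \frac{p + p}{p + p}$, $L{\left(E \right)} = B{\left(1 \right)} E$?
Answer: $-2$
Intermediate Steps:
$B{\left(H \right)} = H$ ($B{\left(H \right)} = H + 0 = H$)
$L{\left(E \right)} = E$ ($L{\left(E \right)} = 1 E = E$)
$J{\left(p \right)} = 1$ ($J{\left(p \right)} = \frac{2 p}{2 p} = 2 p \frac{1}{2 p} = 1$)
$t = 1$
$t - L{\left(3 \right)} = 1 - 3 = -2$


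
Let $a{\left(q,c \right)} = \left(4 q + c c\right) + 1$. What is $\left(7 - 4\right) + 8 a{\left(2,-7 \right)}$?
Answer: $467$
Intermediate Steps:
$a{\left(q,c \right)} = 1 + c^{2} + 4 q$ ($a{\left(q,c \right)} = \left(4 q + c^{2}\right) + 1 = \left(c^{2} + 4 q\right) + 1 = 1 + c^{2} + 4 q$)
$\left(7 - 4\right) + 8 a{\left(2,-7 \right)} = \left(7 - 4\right) + 8 \left(1 + \left(-7\right)^{2} + 4 \cdot 2\right) = 3 + 8 \left(1 + 49 + 8\right) = 3 + 8 \cdot 58 = 3 + 464 = 467$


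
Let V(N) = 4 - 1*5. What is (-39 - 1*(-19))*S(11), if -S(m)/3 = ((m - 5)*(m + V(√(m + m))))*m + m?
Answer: 40260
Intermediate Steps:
V(N) = -1 (V(N) = 4 - 5 = -1)
S(m) = -3*m - 3*m*(-1 + m)*(-5 + m) (S(m) = -3*(((m - 5)*(m - 1))*m + m) = -3*(((-5 + m)*(-1 + m))*m + m) = -3*(((-1 + m)*(-5 + m))*m + m) = -3*(m*(-1 + m)*(-5 + m) + m) = -3*(m + m*(-1 + m)*(-5 + m)) = -3*m - 3*m*(-1 + m)*(-5 + m))
(-39 - 1*(-19))*S(11) = (-39 - 1*(-19))*(3*11*(-6 - 1*11² + 6*11)) = (-39 + 19)*(3*11*(-6 - 1*121 + 66)) = -60*11*(-6 - 121 + 66) = -60*11*(-61) = -20*(-2013) = 40260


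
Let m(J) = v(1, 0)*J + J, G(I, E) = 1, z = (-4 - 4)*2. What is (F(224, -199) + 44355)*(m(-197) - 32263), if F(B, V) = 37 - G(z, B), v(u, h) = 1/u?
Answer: -1449676887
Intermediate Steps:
z = -16 (z = -8*2 = -16)
m(J) = 2*J (m(J) = J/1 + J = 1*J + J = J + J = 2*J)
F(B, V) = 36 (F(B, V) = 37 - 1*1 = 37 - 1 = 36)
(F(224, -199) + 44355)*(m(-197) - 32263) = (36 + 44355)*(2*(-197) - 32263) = 44391*(-394 - 32263) = 44391*(-32657) = -1449676887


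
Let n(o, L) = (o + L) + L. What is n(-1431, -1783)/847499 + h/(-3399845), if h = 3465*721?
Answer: -426853222940/576273047531 ≈ -0.74071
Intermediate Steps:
n(o, L) = o + 2*L (n(o, L) = (L + o) + L = o + 2*L)
h = 2498265
n(-1431, -1783)/847499 + h/(-3399845) = (-1431 + 2*(-1783))/847499 + 2498265/(-3399845) = (-1431 - 3566)*(1/847499) + 2498265*(-1/3399845) = -4997*1/847499 - 499653/679969 = -4997/847499 - 499653/679969 = -426853222940/576273047531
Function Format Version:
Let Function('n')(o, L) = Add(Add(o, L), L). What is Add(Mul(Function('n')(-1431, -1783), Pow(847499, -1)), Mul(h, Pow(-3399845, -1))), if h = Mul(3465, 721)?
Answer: Rational(-426853222940, 576273047531) ≈ -0.74071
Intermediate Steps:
Function('n')(o, L) = Add(o, Mul(2, L)) (Function('n')(o, L) = Add(Add(L, o), L) = Add(o, Mul(2, L)))
h = 2498265
Add(Mul(Function('n')(-1431, -1783), Pow(847499, -1)), Mul(h, Pow(-3399845, -1))) = Add(Mul(Add(-1431, Mul(2, -1783)), Pow(847499, -1)), Mul(2498265, Pow(-3399845, -1))) = Add(Mul(Add(-1431, -3566), Rational(1, 847499)), Mul(2498265, Rational(-1, 3399845))) = Add(Mul(-4997, Rational(1, 847499)), Rational(-499653, 679969)) = Add(Rational(-4997, 847499), Rational(-499653, 679969)) = Rational(-426853222940, 576273047531)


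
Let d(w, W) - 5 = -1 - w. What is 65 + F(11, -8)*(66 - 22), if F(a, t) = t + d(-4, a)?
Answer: 65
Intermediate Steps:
d(w, W) = 4 - w (d(w, W) = 5 + (-1 - w) = 4 - w)
F(a, t) = 8 + t (F(a, t) = t + (4 - 1*(-4)) = t + (4 + 4) = t + 8 = 8 + t)
65 + F(11, -8)*(66 - 22) = 65 + (8 - 8)*(66 - 22) = 65 + 0*44 = 65 + 0 = 65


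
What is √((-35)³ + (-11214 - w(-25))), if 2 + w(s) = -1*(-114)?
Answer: I*√54201 ≈ 232.81*I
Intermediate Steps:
w(s) = 112 (w(s) = -2 - 1*(-114) = -2 + 114 = 112)
√((-35)³ + (-11214 - w(-25))) = √((-35)³ + (-11214 - 1*112)) = √(-42875 + (-11214 - 112)) = √(-42875 - 11326) = √(-54201) = I*√54201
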